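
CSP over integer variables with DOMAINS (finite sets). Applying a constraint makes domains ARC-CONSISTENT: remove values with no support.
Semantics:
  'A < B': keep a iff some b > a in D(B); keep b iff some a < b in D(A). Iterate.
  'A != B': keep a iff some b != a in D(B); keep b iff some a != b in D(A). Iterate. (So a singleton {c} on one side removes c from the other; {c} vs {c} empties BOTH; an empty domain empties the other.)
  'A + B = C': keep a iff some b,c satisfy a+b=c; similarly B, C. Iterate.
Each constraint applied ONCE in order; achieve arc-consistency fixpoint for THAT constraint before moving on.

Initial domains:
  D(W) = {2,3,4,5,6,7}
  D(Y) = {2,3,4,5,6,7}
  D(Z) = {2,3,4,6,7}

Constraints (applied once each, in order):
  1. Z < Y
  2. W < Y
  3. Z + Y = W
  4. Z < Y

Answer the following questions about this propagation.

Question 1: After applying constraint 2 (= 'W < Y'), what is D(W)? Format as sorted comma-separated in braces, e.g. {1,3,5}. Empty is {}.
Constraint 1 (Z < Y) on D(Z)={2,3,4,6,7} D(Y)={2,3,4,5,6,7}: Z {2,3,4,6,7}->{2,3,4,6}; Y {2,3,4,5,6,7}->{3,4,5,6,7}
Constraint 2 (W < Y) on D(W)={2,3,4,5,6,7} D(Y)={3,4,5,6,7}: W {2,3,4,5,6,7}->{2,3,4,5,6}
So after constraint 2: D(W) = {2,3,4,5,6}

Answer: {2,3,4,5,6}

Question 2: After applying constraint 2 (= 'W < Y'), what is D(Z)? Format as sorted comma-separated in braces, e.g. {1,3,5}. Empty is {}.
Answer: {2,3,4,6}

Derivation:
Constraint 1 (Z < Y) on D(Z)={2,3,4,6,7} D(Y)={2,3,4,5,6,7}: Z {2,3,4,6,7}->{2,3,4,6}; Y {2,3,4,5,6,7}->{3,4,5,6,7}
Constraint 2 (W < Y) on D(W)={2,3,4,5,6,7} D(Y)={3,4,5,6,7}: W {2,3,4,5,6,7}->{2,3,4,5,6}
So after constraint 2: D(Z) = {2,3,4,6}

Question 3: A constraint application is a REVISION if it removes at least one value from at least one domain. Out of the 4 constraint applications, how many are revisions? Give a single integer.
Answer: 3

Derivation:
Constraint 1 (Z < Y) on D(Z)={2,3,4,6,7} D(Y)={2,3,4,5,6,7}: Z {2,3,4,6,7}->{2,3,4,6}; Y {2,3,4,5,6,7}->{3,4,5,6,7} => REVISION
Constraint 2 (W < Y) on D(W)={2,3,4,5,6,7} D(Y)={3,4,5,6,7}: W {2,3,4,5,6,7}->{2,3,4,5,6} => REVISION
Constraint 3 (Z + Y = W) on D(Z)={2,3,4,6} D(Y)={3,4,5,6,7} D(W)={2,3,4,5,6}: Z {2,3,4,6}->{2,3}; Y {3,4,5,6,7}->{3,4}; W {2,3,4,5,6}->{5,6} => REVISION
Constraint 4 (Z < Y) on D(Z)={2,3} D(Y)={3,4}: no change => not a revision
Total revisions = 3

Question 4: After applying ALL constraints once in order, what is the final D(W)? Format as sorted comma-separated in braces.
Constraint 1 (Z < Y) on D(Z)={2,3,4,6,7} D(Y)={2,3,4,5,6,7}: Z {2,3,4,6,7}->{2,3,4,6}; Y {2,3,4,5,6,7}->{3,4,5,6,7}
Constraint 2 (W < Y) on D(W)={2,3,4,5,6,7} D(Y)={3,4,5,6,7}: W {2,3,4,5,6,7}->{2,3,4,5,6}
Constraint 3 (Z + Y = W) on D(Z)={2,3,4,6} D(Y)={3,4,5,6,7} D(W)={2,3,4,5,6}: Z {2,3,4,6}->{2,3}; Y {3,4,5,6,7}->{3,4}; W {2,3,4,5,6}->{5,6}
Constraint 4 (Z < Y) on D(Z)={2,3} D(Y)={3,4}: no change
So after all 4 constraints: D(W) = {5,6}

Answer: {5,6}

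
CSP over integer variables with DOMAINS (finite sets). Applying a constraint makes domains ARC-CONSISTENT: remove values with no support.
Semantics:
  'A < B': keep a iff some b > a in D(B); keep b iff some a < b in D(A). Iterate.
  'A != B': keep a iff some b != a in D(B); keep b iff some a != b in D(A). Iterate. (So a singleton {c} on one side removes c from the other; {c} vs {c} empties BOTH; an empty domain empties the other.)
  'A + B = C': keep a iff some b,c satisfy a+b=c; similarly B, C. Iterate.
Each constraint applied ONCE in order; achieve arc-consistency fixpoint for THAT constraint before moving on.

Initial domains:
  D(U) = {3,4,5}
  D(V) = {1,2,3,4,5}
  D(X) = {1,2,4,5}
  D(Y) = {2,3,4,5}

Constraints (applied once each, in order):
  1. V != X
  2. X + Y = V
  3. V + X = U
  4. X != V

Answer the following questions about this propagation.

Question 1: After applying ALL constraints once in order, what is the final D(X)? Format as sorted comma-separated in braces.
Constraint 1 (V != X) on D(V)={1,2,3,4,5} D(X)={1,2,4,5}: no change
Constraint 2 (X + Y = V) on D(X)={1,2,4,5} D(Y)={2,3,4,5} D(V)={1,2,3,4,5}: X {1,2,4,5}->{1,2}; Y {2,3,4,5}->{2,3,4}; V {1,2,3,4,5}->{3,4,5}
Constraint 3 (V + X = U) on D(V)={3,4,5} D(X)={1,2} D(U)={3,4,5}: V {3,4,5}->{3,4}; U {3,4,5}->{4,5}
Constraint 4 (X != V) on D(X)={1,2} D(V)={3,4}: no change
So after all 4 constraints: D(X) = {1,2}

Answer: {1,2}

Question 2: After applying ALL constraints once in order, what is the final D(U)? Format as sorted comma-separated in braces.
Constraint 1 (V != X) on D(V)={1,2,3,4,5} D(X)={1,2,4,5}: no change
Constraint 2 (X + Y = V) on D(X)={1,2,4,5} D(Y)={2,3,4,5} D(V)={1,2,3,4,5}: X {1,2,4,5}->{1,2}; Y {2,3,4,5}->{2,3,4}; V {1,2,3,4,5}->{3,4,5}
Constraint 3 (V + X = U) on D(V)={3,4,5} D(X)={1,2} D(U)={3,4,5}: V {3,4,5}->{3,4}; U {3,4,5}->{4,5}
Constraint 4 (X != V) on D(X)={1,2} D(V)={3,4}: no change
So after all 4 constraints: D(U) = {4,5}

Answer: {4,5}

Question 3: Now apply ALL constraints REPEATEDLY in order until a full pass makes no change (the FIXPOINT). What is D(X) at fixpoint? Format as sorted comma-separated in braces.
Answer: {1,2}

Derivation:
pass 0 (initial): D(X)={1,2,4,5}
pass 1: U {3,4,5}->{4,5}; V {1,2,3,4,5}->{3,4}; X {1,2,4,5}->{1,2}; Y {2,3,4,5}->{2,3,4}
pass 2: Y {2,3,4}->{2,3}
pass 3: no change
Fixpoint after 3 passes: D(X) = {1,2}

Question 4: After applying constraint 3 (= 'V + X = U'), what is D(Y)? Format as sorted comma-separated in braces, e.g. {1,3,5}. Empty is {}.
Constraint 1 (V != X) on D(V)={1,2,3,4,5} D(X)={1,2,4,5}: no change
Constraint 2 (X + Y = V) on D(X)={1,2,4,5} D(Y)={2,3,4,5} D(V)={1,2,3,4,5}: X {1,2,4,5}->{1,2}; Y {2,3,4,5}->{2,3,4}; V {1,2,3,4,5}->{3,4,5}
Constraint 3 (V + X = U) on D(V)={3,4,5} D(X)={1,2} D(U)={3,4,5}: V {3,4,5}->{3,4}; U {3,4,5}->{4,5}
So after constraint 3: D(Y) = {2,3,4}

Answer: {2,3,4}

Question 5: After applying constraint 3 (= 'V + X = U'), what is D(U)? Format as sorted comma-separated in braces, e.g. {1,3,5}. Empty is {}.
Constraint 1 (V != X) on D(V)={1,2,3,4,5} D(X)={1,2,4,5}: no change
Constraint 2 (X + Y = V) on D(X)={1,2,4,5} D(Y)={2,3,4,5} D(V)={1,2,3,4,5}: X {1,2,4,5}->{1,2}; Y {2,3,4,5}->{2,3,4}; V {1,2,3,4,5}->{3,4,5}
Constraint 3 (V + X = U) on D(V)={3,4,5} D(X)={1,2} D(U)={3,4,5}: V {3,4,5}->{3,4}; U {3,4,5}->{4,5}
So after constraint 3: D(U) = {4,5}

Answer: {4,5}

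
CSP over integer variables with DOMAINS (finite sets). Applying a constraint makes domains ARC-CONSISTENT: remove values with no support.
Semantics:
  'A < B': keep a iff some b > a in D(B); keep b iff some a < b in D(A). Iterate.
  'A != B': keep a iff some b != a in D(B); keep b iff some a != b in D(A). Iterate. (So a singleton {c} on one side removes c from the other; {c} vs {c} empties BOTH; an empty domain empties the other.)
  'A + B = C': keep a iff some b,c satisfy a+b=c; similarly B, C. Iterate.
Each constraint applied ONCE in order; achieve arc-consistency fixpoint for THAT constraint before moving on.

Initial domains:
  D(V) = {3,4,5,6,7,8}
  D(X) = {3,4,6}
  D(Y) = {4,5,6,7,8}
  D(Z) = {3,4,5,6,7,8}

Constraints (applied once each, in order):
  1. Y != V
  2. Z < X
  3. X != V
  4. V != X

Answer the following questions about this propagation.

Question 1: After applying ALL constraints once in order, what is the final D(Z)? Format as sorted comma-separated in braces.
Constraint 1 (Y != V) on D(Y)={4,5,6,7,8} D(V)={3,4,5,6,7,8}: no change
Constraint 2 (Z < X) on D(Z)={3,4,5,6,7,8} D(X)={3,4,6}: Z {3,4,5,6,7,8}->{3,4,5}; X {3,4,6}->{4,6}
Constraint 3 (X != V) on D(X)={4,6} D(V)={3,4,5,6,7,8}: no change
Constraint 4 (V != X) on D(V)={3,4,5,6,7,8} D(X)={4,6}: no change
So after all 4 constraints: D(Z) = {3,4,5}

Answer: {3,4,5}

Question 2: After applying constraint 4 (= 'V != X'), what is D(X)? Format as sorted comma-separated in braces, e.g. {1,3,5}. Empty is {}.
Answer: {4,6}

Derivation:
Constraint 1 (Y != V) on D(Y)={4,5,6,7,8} D(V)={3,4,5,6,7,8}: no change
Constraint 2 (Z < X) on D(Z)={3,4,5,6,7,8} D(X)={3,4,6}: Z {3,4,5,6,7,8}->{3,4,5}; X {3,4,6}->{4,6}
Constraint 3 (X != V) on D(X)={4,6} D(V)={3,4,5,6,7,8}: no change
Constraint 4 (V != X) on D(V)={3,4,5,6,7,8} D(X)={4,6}: no change
So after constraint 4: D(X) = {4,6}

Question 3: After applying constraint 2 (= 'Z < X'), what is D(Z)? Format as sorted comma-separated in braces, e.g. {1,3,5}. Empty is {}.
Answer: {3,4,5}

Derivation:
Constraint 1 (Y != V) on D(Y)={4,5,6,7,8} D(V)={3,4,5,6,7,8}: no change
Constraint 2 (Z < X) on D(Z)={3,4,5,6,7,8} D(X)={3,4,6}: Z {3,4,5,6,7,8}->{3,4,5}; X {3,4,6}->{4,6}
So after constraint 2: D(Z) = {3,4,5}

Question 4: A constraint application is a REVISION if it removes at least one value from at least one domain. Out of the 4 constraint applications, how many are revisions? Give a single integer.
Answer: 1

Derivation:
Constraint 1 (Y != V) on D(Y)={4,5,6,7,8} D(V)={3,4,5,6,7,8}: no change => not a revision
Constraint 2 (Z < X) on D(Z)={3,4,5,6,7,8} D(X)={3,4,6}: Z {3,4,5,6,7,8}->{3,4,5}; X {3,4,6}->{4,6} => REVISION
Constraint 3 (X != V) on D(X)={4,6} D(V)={3,4,5,6,7,8}: no change => not a revision
Constraint 4 (V != X) on D(V)={3,4,5,6,7,8} D(X)={4,6}: no change => not a revision
Total revisions = 1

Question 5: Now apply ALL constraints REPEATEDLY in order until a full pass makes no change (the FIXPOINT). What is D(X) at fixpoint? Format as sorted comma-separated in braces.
Answer: {4,6}

Derivation:
pass 0 (initial): D(X)={3,4,6}
pass 1: X {3,4,6}->{4,6}; Z {3,4,5,6,7,8}->{3,4,5}
pass 2: no change
Fixpoint after 2 passes: D(X) = {4,6}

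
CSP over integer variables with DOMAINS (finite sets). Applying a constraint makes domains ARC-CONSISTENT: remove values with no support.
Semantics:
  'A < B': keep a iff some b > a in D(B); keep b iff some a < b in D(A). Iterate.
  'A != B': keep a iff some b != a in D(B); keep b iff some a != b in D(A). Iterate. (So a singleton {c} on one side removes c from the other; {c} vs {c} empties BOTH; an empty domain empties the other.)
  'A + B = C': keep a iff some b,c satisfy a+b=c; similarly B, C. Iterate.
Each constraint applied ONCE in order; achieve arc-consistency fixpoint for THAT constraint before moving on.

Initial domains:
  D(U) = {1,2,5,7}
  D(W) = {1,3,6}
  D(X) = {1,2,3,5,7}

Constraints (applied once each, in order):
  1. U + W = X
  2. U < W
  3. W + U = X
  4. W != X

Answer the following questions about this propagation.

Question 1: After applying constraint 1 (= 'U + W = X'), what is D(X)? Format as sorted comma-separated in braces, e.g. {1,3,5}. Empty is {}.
Answer: {2,3,5,7}

Derivation:
Constraint 1 (U + W = X) on D(U)={1,2,5,7} D(W)={1,3,6} D(X)={1,2,3,5,7}: U {1,2,5,7}->{1,2}; X {1,2,3,5,7}->{2,3,5,7}
So after constraint 1: D(X) = {2,3,5,7}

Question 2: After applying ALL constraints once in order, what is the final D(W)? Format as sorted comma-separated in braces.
Constraint 1 (U + W = X) on D(U)={1,2,5,7} D(W)={1,3,6} D(X)={1,2,3,5,7}: U {1,2,5,7}->{1,2}; X {1,2,3,5,7}->{2,3,5,7}
Constraint 2 (U < W) on D(U)={1,2} D(W)={1,3,6}: W {1,3,6}->{3,6}
Constraint 3 (W + U = X) on D(W)={3,6} D(U)={1,2} D(X)={2,3,5,7}: X {2,3,5,7}->{5,7}
Constraint 4 (W != X) on D(W)={3,6} D(X)={5,7}: no change
So after all 4 constraints: D(W) = {3,6}

Answer: {3,6}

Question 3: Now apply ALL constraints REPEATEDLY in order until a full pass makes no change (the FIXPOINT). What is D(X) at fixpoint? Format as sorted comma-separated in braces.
pass 0 (initial): D(X)={1,2,3,5,7}
pass 1: U {1,2,5,7}->{1,2}; W {1,3,6}->{3,6}; X {1,2,3,5,7}->{5,7}
pass 2: no change
Fixpoint after 2 passes: D(X) = {5,7}

Answer: {5,7}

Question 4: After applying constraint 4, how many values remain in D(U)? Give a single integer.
Constraint 1 (U + W = X) on D(U)={1,2,5,7} D(W)={1,3,6} D(X)={1,2,3,5,7}: U {1,2,5,7}->{1,2}; X {1,2,3,5,7}->{2,3,5,7}
Constraint 2 (U < W) on D(U)={1,2} D(W)={1,3,6}: W {1,3,6}->{3,6}
Constraint 3 (W + U = X) on D(W)={3,6} D(U)={1,2} D(X)={2,3,5,7}: X {2,3,5,7}->{5,7}
Constraint 4 (W != X) on D(W)={3,6} D(X)={5,7}: no change
So after constraint 4: D(U)={1,2}, size = 2

Answer: 2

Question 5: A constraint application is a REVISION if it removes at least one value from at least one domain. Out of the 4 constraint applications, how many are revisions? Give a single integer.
Constraint 1 (U + W = X) on D(U)={1,2,5,7} D(W)={1,3,6} D(X)={1,2,3,5,7}: U {1,2,5,7}->{1,2}; X {1,2,3,5,7}->{2,3,5,7} => REVISION
Constraint 2 (U < W) on D(U)={1,2} D(W)={1,3,6}: W {1,3,6}->{3,6} => REVISION
Constraint 3 (W + U = X) on D(W)={3,6} D(U)={1,2} D(X)={2,3,5,7}: X {2,3,5,7}->{5,7} => REVISION
Constraint 4 (W != X) on D(W)={3,6} D(X)={5,7}: no change => not a revision
Total revisions = 3

Answer: 3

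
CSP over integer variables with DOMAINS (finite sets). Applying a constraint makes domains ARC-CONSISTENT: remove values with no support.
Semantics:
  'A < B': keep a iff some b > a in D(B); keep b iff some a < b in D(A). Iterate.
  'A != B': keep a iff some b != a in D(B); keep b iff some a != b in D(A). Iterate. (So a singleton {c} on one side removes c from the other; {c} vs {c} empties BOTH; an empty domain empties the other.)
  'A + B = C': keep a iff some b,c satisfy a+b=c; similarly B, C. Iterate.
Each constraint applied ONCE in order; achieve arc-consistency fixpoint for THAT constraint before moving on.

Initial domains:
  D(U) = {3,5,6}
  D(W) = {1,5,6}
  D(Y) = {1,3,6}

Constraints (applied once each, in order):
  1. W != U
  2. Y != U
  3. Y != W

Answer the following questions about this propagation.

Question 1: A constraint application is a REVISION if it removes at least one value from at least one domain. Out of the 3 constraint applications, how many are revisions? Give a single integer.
Constraint 1 (W != U) on D(W)={1,5,6} D(U)={3,5,6}: no change => not a revision
Constraint 2 (Y != U) on D(Y)={1,3,6} D(U)={3,5,6}: no change => not a revision
Constraint 3 (Y != W) on D(Y)={1,3,6} D(W)={1,5,6}: no change => not a revision
Total revisions = 0

Answer: 0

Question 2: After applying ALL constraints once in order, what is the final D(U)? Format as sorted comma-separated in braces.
Constraint 1 (W != U) on D(W)={1,5,6} D(U)={3,5,6}: no change
Constraint 2 (Y != U) on D(Y)={1,3,6} D(U)={3,5,6}: no change
Constraint 3 (Y != W) on D(Y)={1,3,6} D(W)={1,5,6}: no change
So after all 3 constraints: D(U) = {3,5,6}

Answer: {3,5,6}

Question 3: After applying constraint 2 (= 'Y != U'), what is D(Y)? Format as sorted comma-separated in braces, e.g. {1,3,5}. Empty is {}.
Constraint 1 (W != U) on D(W)={1,5,6} D(U)={3,5,6}: no change
Constraint 2 (Y != U) on D(Y)={1,3,6} D(U)={3,5,6}: no change
So after constraint 2: D(Y) = {1,3,6}

Answer: {1,3,6}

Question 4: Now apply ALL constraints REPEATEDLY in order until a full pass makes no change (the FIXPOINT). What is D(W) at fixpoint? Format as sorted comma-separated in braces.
Answer: {1,5,6}

Derivation:
pass 0 (initial): D(W)={1,5,6}
pass 1: no change
Fixpoint after 1 passes: D(W) = {1,5,6}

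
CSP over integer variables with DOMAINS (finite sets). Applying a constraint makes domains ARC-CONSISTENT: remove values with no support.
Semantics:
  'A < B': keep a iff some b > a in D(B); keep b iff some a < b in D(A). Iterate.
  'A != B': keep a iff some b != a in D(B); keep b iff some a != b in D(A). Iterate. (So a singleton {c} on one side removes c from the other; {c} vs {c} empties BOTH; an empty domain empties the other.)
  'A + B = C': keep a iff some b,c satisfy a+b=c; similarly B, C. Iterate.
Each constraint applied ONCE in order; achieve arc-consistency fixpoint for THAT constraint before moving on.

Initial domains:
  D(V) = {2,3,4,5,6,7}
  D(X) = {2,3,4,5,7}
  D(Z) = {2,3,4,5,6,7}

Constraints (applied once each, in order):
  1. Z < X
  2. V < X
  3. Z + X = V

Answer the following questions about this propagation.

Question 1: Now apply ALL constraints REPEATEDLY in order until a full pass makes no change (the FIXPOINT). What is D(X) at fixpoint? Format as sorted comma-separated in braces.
Answer: {}

Derivation:
pass 0 (initial): D(X)={2,3,4,5,7}
pass 1: V {2,3,4,5,6,7}->{5,6}; X {2,3,4,5,7}->{3,4}; Z {2,3,4,5,6,7}->{2,3}
pass 2: V {5,6}->{}; X {3,4}->{}; Z {2,3}->{}
pass 3: no change
Fixpoint after 3 passes: D(X) = {}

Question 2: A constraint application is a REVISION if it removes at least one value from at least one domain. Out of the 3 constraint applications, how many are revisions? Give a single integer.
Constraint 1 (Z < X) on D(Z)={2,3,4,5,6,7} D(X)={2,3,4,5,7}: Z {2,3,4,5,6,7}->{2,3,4,5,6}; X {2,3,4,5,7}->{3,4,5,7} => REVISION
Constraint 2 (V < X) on D(V)={2,3,4,5,6,7} D(X)={3,4,5,7}: V {2,3,4,5,6,7}->{2,3,4,5,6} => REVISION
Constraint 3 (Z + X = V) on D(Z)={2,3,4,5,6} D(X)={3,4,5,7} D(V)={2,3,4,5,6}: Z {2,3,4,5,6}->{2,3}; X {3,4,5,7}->{3,4}; V {2,3,4,5,6}->{5,6} => REVISION
Total revisions = 3

Answer: 3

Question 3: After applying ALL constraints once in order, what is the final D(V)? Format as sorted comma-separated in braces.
Constraint 1 (Z < X) on D(Z)={2,3,4,5,6,7} D(X)={2,3,4,5,7}: Z {2,3,4,5,6,7}->{2,3,4,5,6}; X {2,3,4,5,7}->{3,4,5,7}
Constraint 2 (V < X) on D(V)={2,3,4,5,6,7} D(X)={3,4,5,7}: V {2,3,4,5,6,7}->{2,3,4,5,6}
Constraint 3 (Z + X = V) on D(Z)={2,3,4,5,6} D(X)={3,4,5,7} D(V)={2,3,4,5,6}: Z {2,3,4,5,6}->{2,3}; X {3,4,5,7}->{3,4}; V {2,3,4,5,6}->{5,6}
So after all 3 constraints: D(V) = {5,6}

Answer: {5,6}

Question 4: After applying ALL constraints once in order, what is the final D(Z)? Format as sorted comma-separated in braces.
Answer: {2,3}

Derivation:
Constraint 1 (Z < X) on D(Z)={2,3,4,5,6,7} D(X)={2,3,4,5,7}: Z {2,3,4,5,6,7}->{2,3,4,5,6}; X {2,3,4,5,7}->{3,4,5,7}
Constraint 2 (V < X) on D(V)={2,3,4,5,6,7} D(X)={3,4,5,7}: V {2,3,4,5,6,7}->{2,3,4,5,6}
Constraint 3 (Z + X = V) on D(Z)={2,3,4,5,6} D(X)={3,4,5,7} D(V)={2,3,4,5,6}: Z {2,3,4,5,6}->{2,3}; X {3,4,5,7}->{3,4}; V {2,3,4,5,6}->{5,6}
So after all 3 constraints: D(Z) = {2,3}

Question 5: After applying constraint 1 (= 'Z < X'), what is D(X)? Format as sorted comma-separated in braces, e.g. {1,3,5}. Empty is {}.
Constraint 1 (Z < X) on D(Z)={2,3,4,5,6,7} D(X)={2,3,4,5,7}: Z {2,3,4,5,6,7}->{2,3,4,5,6}; X {2,3,4,5,7}->{3,4,5,7}
So after constraint 1: D(X) = {3,4,5,7}

Answer: {3,4,5,7}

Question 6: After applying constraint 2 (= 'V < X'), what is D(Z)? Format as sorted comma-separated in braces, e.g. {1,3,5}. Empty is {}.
Answer: {2,3,4,5,6}

Derivation:
Constraint 1 (Z < X) on D(Z)={2,3,4,5,6,7} D(X)={2,3,4,5,7}: Z {2,3,4,5,6,7}->{2,3,4,5,6}; X {2,3,4,5,7}->{3,4,5,7}
Constraint 2 (V < X) on D(V)={2,3,4,5,6,7} D(X)={3,4,5,7}: V {2,3,4,5,6,7}->{2,3,4,5,6}
So after constraint 2: D(Z) = {2,3,4,5,6}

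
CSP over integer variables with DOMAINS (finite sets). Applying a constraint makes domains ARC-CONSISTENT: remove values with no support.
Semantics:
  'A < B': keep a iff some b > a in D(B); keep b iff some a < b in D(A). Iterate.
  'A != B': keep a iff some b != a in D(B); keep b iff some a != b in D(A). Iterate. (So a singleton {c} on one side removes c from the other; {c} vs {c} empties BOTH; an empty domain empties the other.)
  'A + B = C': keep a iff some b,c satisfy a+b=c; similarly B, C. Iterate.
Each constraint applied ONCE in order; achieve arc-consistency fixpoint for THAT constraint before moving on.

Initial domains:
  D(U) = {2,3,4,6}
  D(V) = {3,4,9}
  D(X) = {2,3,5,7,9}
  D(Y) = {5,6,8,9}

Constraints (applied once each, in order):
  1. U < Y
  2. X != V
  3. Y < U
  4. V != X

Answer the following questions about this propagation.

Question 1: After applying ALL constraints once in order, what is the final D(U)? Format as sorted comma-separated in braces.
Constraint 1 (U < Y) on D(U)={2,3,4,6} D(Y)={5,6,8,9}: no change
Constraint 2 (X != V) on D(X)={2,3,5,7,9} D(V)={3,4,9}: no change
Constraint 3 (Y < U) on D(Y)={5,6,8,9} D(U)={2,3,4,6}: Y {5,6,8,9}->{5}; U {2,3,4,6}->{6}
Constraint 4 (V != X) on D(V)={3,4,9} D(X)={2,3,5,7,9}: no change
So after all 4 constraints: D(U) = {6}

Answer: {6}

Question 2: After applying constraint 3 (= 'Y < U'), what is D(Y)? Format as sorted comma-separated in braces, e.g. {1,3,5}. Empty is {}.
Constraint 1 (U < Y) on D(U)={2,3,4,6} D(Y)={5,6,8,9}: no change
Constraint 2 (X != V) on D(X)={2,3,5,7,9} D(V)={3,4,9}: no change
Constraint 3 (Y < U) on D(Y)={5,6,8,9} D(U)={2,3,4,6}: Y {5,6,8,9}->{5}; U {2,3,4,6}->{6}
So after constraint 3: D(Y) = {5}

Answer: {5}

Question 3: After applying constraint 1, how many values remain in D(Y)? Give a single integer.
Answer: 4

Derivation:
Constraint 1 (U < Y) on D(U)={2,3,4,6} D(Y)={5,6,8,9}: no change
So after constraint 1: D(Y)={5,6,8,9}, size = 4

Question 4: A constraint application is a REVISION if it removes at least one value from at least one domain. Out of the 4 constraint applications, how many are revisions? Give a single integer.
Constraint 1 (U < Y) on D(U)={2,3,4,6} D(Y)={5,6,8,9}: no change => not a revision
Constraint 2 (X != V) on D(X)={2,3,5,7,9} D(V)={3,4,9}: no change => not a revision
Constraint 3 (Y < U) on D(Y)={5,6,8,9} D(U)={2,3,4,6}: Y {5,6,8,9}->{5}; U {2,3,4,6}->{6} => REVISION
Constraint 4 (V != X) on D(V)={3,4,9} D(X)={2,3,5,7,9}: no change => not a revision
Total revisions = 1

Answer: 1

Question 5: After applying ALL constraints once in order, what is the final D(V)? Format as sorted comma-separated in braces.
Answer: {3,4,9}

Derivation:
Constraint 1 (U < Y) on D(U)={2,3,4,6} D(Y)={5,6,8,9}: no change
Constraint 2 (X != V) on D(X)={2,3,5,7,9} D(V)={3,4,9}: no change
Constraint 3 (Y < U) on D(Y)={5,6,8,9} D(U)={2,3,4,6}: Y {5,6,8,9}->{5}; U {2,3,4,6}->{6}
Constraint 4 (V != X) on D(V)={3,4,9} D(X)={2,3,5,7,9}: no change
So after all 4 constraints: D(V) = {3,4,9}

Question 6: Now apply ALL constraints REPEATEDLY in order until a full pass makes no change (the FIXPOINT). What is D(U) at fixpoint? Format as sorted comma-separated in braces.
Answer: {}

Derivation:
pass 0 (initial): D(U)={2,3,4,6}
pass 1: U {2,3,4,6}->{6}; Y {5,6,8,9}->{5}
pass 2: U {6}->{}; Y {5}->{}
pass 3: no change
Fixpoint after 3 passes: D(U) = {}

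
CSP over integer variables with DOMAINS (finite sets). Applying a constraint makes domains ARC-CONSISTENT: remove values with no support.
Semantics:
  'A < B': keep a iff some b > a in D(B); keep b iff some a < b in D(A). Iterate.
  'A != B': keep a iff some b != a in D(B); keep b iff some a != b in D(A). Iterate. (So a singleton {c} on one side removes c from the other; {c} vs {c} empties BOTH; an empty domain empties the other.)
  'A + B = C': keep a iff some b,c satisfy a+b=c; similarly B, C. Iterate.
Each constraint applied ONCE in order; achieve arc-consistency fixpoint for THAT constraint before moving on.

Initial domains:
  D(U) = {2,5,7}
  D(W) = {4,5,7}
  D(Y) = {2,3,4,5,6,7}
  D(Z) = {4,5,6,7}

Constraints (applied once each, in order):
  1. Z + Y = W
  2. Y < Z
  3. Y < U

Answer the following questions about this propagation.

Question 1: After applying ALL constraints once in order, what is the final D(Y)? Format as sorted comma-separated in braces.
Constraint 1 (Z + Y = W) on D(Z)={4,5,6,7} D(Y)={2,3,4,5,6,7} D(W)={4,5,7}: Z {4,5,6,7}->{4,5}; Y {2,3,4,5,6,7}->{2,3}; W {4,5,7}->{7}
Constraint 2 (Y < Z) on D(Y)={2,3} D(Z)={4,5}: no change
Constraint 3 (Y < U) on D(Y)={2,3} D(U)={2,5,7}: U {2,5,7}->{5,7}
So after all 3 constraints: D(Y) = {2,3}

Answer: {2,3}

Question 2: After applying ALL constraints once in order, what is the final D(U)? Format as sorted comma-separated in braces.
Answer: {5,7}

Derivation:
Constraint 1 (Z + Y = W) on D(Z)={4,5,6,7} D(Y)={2,3,4,5,6,7} D(W)={4,5,7}: Z {4,5,6,7}->{4,5}; Y {2,3,4,5,6,7}->{2,3}; W {4,5,7}->{7}
Constraint 2 (Y < Z) on D(Y)={2,3} D(Z)={4,5}: no change
Constraint 3 (Y < U) on D(Y)={2,3} D(U)={2,5,7}: U {2,5,7}->{5,7}
So after all 3 constraints: D(U) = {5,7}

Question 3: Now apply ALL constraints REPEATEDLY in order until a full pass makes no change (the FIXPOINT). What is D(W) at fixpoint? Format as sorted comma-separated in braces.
pass 0 (initial): D(W)={4,5,7}
pass 1: U {2,5,7}->{5,7}; W {4,5,7}->{7}; Y {2,3,4,5,6,7}->{2,3}; Z {4,5,6,7}->{4,5}
pass 2: no change
Fixpoint after 2 passes: D(W) = {7}

Answer: {7}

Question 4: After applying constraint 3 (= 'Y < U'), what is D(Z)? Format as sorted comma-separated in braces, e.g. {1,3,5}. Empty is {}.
Constraint 1 (Z + Y = W) on D(Z)={4,5,6,7} D(Y)={2,3,4,5,6,7} D(W)={4,5,7}: Z {4,5,6,7}->{4,5}; Y {2,3,4,5,6,7}->{2,3}; W {4,5,7}->{7}
Constraint 2 (Y < Z) on D(Y)={2,3} D(Z)={4,5}: no change
Constraint 3 (Y < U) on D(Y)={2,3} D(U)={2,5,7}: U {2,5,7}->{5,7}
So after constraint 3: D(Z) = {4,5}

Answer: {4,5}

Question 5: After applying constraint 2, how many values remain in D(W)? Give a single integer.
Constraint 1 (Z + Y = W) on D(Z)={4,5,6,7} D(Y)={2,3,4,5,6,7} D(W)={4,5,7}: Z {4,5,6,7}->{4,5}; Y {2,3,4,5,6,7}->{2,3}; W {4,5,7}->{7}
Constraint 2 (Y < Z) on D(Y)={2,3} D(Z)={4,5}: no change
So after constraint 2: D(W)={7}, size = 1

Answer: 1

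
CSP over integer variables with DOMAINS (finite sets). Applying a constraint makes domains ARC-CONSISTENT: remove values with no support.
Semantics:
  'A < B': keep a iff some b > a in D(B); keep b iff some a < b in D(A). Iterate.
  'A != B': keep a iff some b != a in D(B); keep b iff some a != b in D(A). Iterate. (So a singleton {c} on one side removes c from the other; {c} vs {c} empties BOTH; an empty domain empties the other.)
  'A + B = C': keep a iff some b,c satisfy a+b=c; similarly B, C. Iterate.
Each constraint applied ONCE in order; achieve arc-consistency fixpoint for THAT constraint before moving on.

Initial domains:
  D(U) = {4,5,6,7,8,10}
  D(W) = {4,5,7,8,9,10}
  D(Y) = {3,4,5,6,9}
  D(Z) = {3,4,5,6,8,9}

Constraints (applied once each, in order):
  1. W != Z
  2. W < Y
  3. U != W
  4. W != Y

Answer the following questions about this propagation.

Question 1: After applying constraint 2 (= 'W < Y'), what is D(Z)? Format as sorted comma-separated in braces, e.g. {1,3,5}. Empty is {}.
Answer: {3,4,5,6,8,9}

Derivation:
Constraint 1 (W != Z) on D(W)={4,5,7,8,9,10} D(Z)={3,4,5,6,8,9}: no change
Constraint 2 (W < Y) on D(W)={4,5,7,8,9,10} D(Y)={3,4,5,6,9}: W {4,5,7,8,9,10}->{4,5,7,8}; Y {3,4,5,6,9}->{5,6,9}
So after constraint 2: D(Z) = {3,4,5,6,8,9}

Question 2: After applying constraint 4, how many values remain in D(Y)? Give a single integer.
Answer: 3

Derivation:
Constraint 1 (W != Z) on D(W)={4,5,7,8,9,10} D(Z)={3,4,5,6,8,9}: no change
Constraint 2 (W < Y) on D(W)={4,5,7,8,9,10} D(Y)={3,4,5,6,9}: W {4,5,7,8,9,10}->{4,5,7,8}; Y {3,4,5,6,9}->{5,6,9}
Constraint 3 (U != W) on D(U)={4,5,6,7,8,10} D(W)={4,5,7,8}: no change
Constraint 4 (W != Y) on D(W)={4,5,7,8} D(Y)={5,6,9}: no change
So after constraint 4: D(Y)={5,6,9}, size = 3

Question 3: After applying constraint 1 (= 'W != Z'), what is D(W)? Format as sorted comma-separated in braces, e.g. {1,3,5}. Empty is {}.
Constraint 1 (W != Z) on D(W)={4,5,7,8,9,10} D(Z)={3,4,5,6,8,9}: no change
So after constraint 1: D(W) = {4,5,7,8,9,10}

Answer: {4,5,7,8,9,10}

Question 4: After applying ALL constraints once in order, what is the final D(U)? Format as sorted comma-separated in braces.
Answer: {4,5,6,7,8,10}

Derivation:
Constraint 1 (W != Z) on D(W)={4,5,7,8,9,10} D(Z)={3,4,5,6,8,9}: no change
Constraint 2 (W < Y) on D(W)={4,5,7,8,9,10} D(Y)={3,4,5,6,9}: W {4,5,7,8,9,10}->{4,5,7,8}; Y {3,4,5,6,9}->{5,6,9}
Constraint 3 (U != W) on D(U)={4,5,6,7,8,10} D(W)={4,5,7,8}: no change
Constraint 4 (W != Y) on D(W)={4,5,7,8} D(Y)={5,6,9}: no change
So after all 4 constraints: D(U) = {4,5,6,7,8,10}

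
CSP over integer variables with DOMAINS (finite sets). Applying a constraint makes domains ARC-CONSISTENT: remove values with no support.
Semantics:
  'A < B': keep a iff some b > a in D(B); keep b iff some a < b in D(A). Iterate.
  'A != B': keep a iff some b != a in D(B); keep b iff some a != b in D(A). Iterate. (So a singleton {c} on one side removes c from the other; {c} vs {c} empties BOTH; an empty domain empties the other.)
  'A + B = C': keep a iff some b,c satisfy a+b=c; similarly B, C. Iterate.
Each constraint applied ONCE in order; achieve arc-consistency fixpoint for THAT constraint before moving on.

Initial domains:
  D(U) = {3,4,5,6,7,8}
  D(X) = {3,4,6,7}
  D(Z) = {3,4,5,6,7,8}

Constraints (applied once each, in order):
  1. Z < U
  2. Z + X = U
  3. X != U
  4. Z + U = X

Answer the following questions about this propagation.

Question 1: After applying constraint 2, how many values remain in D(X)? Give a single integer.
Answer: 2

Derivation:
Constraint 1 (Z < U) on D(Z)={3,4,5,6,7,8} D(U)={3,4,5,6,7,8}: Z {3,4,5,6,7,8}->{3,4,5,6,7}; U {3,4,5,6,7,8}->{4,5,6,7,8}
Constraint 2 (Z + X = U) on D(Z)={3,4,5,6,7} D(X)={3,4,6,7} D(U)={4,5,6,7,8}: Z {3,4,5,6,7}->{3,4,5}; X {3,4,6,7}->{3,4}; U {4,5,6,7,8}->{6,7,8}
So after constraint 2: D(X)={3,4}, size = 2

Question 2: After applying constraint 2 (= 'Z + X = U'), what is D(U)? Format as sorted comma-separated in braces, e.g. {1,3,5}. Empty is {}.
Answer: {6,7,8}

Derivation:
Constraint 1 (Z < U) on D(Z)={3,4,5,6,7,8} D(U)={3,4,5,6,7,8}: Z {3,4,5,6,7,8}->{3,4,5,6,7}; U {3,4,5,6,7,8}->{4,5,6,7,8}
Constraint 2 (Z + X = U) on D(Z)={3,4,5,6,7} D(X)={3,4,6,7} D(U)={4,5,6,7,8}: Z {3,4,5,6,7}->{3,4,5}; X {3,4,6,7}->{3,4}; U {4,5,6,7,8}->{6,7,8}
So after constraint 2: D(U) = {6,7,8}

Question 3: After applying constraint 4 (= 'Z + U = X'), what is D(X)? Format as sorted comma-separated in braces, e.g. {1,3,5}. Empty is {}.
Constraint 1 (Z < U) on D(Z)={3,4,5,6,7,8} D(U)={3,4,5,6,7,8}: Z {3,4,5,6,7,8}->{3,4,5,6,7}; U {3,4,5,6,7,8}->{4,5,6,7,8}
Constraint 2 (Z + X = U) on D(Z)={3,4,5,6,7} D(X)={3,4,6,7} D(U)={4,5,6,7,8}: Z {3,4,5,6,7}->{3,4,5}; X {3,4,6,7}->{3,4}; U {4,5,6,7,8}->{6,7,8}
Constraint 3 (X != U) on D(X)={3,4} D(U)={6,7,8}: no change
Constraint 4 (Z + U = X) on D(Z)={3,4,5} D(U)={6,7,8} D(X)={3,4}: Z {3,4,5}->{}; U {6,7,8}->{}; X {3,4}->{}
So after constraint 4: D(X) = {}

Answer: {}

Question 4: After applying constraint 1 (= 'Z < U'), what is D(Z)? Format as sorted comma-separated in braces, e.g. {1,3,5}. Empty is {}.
Answer: {3,4,5,6,7}

Derivation:
Constraint 1 (Z < U) on D(Z)={3,4,5,6,7,8} D(U)={3,4,5,6,7,8}: Z {3,4,5,6,7,8}->{3,4,5,6,7}; U {3,4,5,6,7,8}->{4,5,6,7,8}
So after constraint 1: D(Z) = {3,4,5,6,7}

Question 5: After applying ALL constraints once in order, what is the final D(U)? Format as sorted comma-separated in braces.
Constraint 1 (Z < U) on D(Z)={3,4,5,6,7,8} D(U)={3,4,5,6,7,8}: Z {3,4,5,6,7,8}->{3,4,5,6,7}; U {3,4,5,6,7,8}->{4,5,6,7,8}
Constraint 2 (Z + X = U) on D(Z)={3,4,5,6,7} D(X)={3,4,6,7} D(U)={4,5,6,7,8}: Z {3,4,5,6,7}->{3,4,5}; X {3,4,6,7}->{3,4}; U {4,5,6,7,8}->{6,7,8}
Constraint 3 (X != U) on D(X)={3,4} D(U)={6,7,8}: no change
Constraint 4 (Z + U = X) on D(Z)={3,4,5} D(U)={6,7,8} D(X)={3,4}: Z {3,4,5}->{}; U {6,7,8}->{}; X {3,4}->{}
So after all 4 constraints: D(U) = {}

Answer: {}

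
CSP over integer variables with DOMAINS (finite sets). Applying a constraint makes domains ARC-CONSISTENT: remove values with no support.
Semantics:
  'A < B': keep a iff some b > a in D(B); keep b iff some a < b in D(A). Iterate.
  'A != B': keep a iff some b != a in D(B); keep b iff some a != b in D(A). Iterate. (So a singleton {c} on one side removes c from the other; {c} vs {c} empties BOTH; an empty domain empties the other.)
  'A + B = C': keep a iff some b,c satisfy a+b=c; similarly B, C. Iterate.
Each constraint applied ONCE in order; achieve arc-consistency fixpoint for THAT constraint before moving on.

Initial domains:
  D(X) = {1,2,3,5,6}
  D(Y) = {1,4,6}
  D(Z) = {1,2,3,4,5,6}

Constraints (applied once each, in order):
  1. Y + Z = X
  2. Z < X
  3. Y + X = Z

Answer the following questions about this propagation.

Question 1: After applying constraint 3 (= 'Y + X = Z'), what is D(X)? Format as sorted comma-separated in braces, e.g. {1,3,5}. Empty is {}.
Answer: {3}

Derivation:
Constraint 1 (Y + Z = X) on D(Y)={1,4,6} D(Z)={1,2,3,4,5,6} D(X)={1,2,3,5,6}: Y {1,4,6}->{1,4}; Z {1,2,3,4,5,6}->{1,2,4,5}; X {1,2,3,5,6}->{2,3,5,6}
Constraint 2 (Z < X) on D(Z)={1,2,4,5} D(X)={2,3,5,6}: no change
Constraint 3 (Y + X = Z) on D(Y)={1,4} D(X)={2,3,5,6} D(Z)={1,2,4,5}: Y {1,4}->{1}; X {2,3,5,6}->{3}; Z {1,2,4,5}->{4}
So after constraint 3: D(X) = {3}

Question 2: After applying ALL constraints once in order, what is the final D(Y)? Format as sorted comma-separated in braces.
Constraint 1 (Y + Z = X) on D(Y)={1,4,6} D(Z)={1,2,3,4,5,6} D(X)={1,2,3,5,6}: Y {1,4,6}->{1,4}; Z {1,2,3,4,5,6}->{1,2,4,5}; X {1,2,3,5,6}->{2,3,5,6}
Constraint 2 (Z < X) on D(Z)={1,2,4,5} D(X)={2,3,5,6}: no change
Constraint 3 (Y + X = Z) on D(Y)={1,4} D(X)={2,3,5,6} D(Z)={1,2,4,5}: Y {1,4}->{1}; X {2,3,5,6}->{3}; Z {1,2,4,5}->{4}
So after all 3 constraints: D(Y) = {1}

Answer: {1}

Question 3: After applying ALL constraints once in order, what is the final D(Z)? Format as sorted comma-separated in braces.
Answer: {4}

Derivation:
Constraint 1 (Y + Z = X) on D(Y)={1,4,6} D(Z)={1,2,3,4,5,6} D(X)={1,2,3,5,6}: Y {1,4,6}->{1,4}; Z {1,2,3,4,5,6}->{1,2,4,5}; X {1,2,3,5,6}->{2,3,5,6}
Constraint 2 (Z < X) on D(Z)={1,2,4,5} D(X)={2,3,5,6}: no change
Constraint 3 (Y + X = Z) on D(Y)={1,4} D(X)={2,3,5,6} D(Z)={1,2,4,5}: Y {1,4}->{1}; X {2,3,5,6}->{3}; Z {1,2,4,5}->{4}
So after all 3 constraints: D(Z) = {4}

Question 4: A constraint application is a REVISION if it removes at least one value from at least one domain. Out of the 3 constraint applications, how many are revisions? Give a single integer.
Constraint 1 (Y + Z = X) on D(Y)={1,4,6} D(Z)={1,2,3,4,5,6} D(X)={1,2,3,5,6}: Y {1,4,6}->{1,4}; Z {1,2,3,4,5,6}->{1,2,4,5}; X {1,2,3,5,6}->{2,3,5,6} => REVISION
Constraint 2 (Z < X) on D(Z)={1,2,4,5} D(X)={2,3,5,6}: no change => not a revision
Constraint 3 (Y + X = Z) on D(Y)={1,4} D(X)={2,3,5,6} D(Z)={1,2,4,5}: Y {1,4}->{1}; X {2,3,5,6}->{3}; Z {1,2,4,5}->{4} => REVISION
Total revisions = 2

Answer: 2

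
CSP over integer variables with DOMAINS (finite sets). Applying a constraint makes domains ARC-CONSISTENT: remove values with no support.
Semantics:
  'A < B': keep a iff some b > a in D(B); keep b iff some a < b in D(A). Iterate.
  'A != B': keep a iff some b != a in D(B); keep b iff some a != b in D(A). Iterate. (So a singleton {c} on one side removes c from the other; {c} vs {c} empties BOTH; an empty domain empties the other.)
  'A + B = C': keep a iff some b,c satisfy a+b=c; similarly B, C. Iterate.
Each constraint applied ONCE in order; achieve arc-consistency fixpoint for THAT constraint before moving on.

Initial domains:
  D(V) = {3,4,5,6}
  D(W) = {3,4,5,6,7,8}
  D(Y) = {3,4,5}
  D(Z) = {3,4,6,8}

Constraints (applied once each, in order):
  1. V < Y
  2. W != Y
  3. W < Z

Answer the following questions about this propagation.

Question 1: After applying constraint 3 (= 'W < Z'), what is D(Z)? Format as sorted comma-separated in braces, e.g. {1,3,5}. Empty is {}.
Constraint 1 (V < Y) on D(V)={3,4,5,6} D(Y)={3,4,5}: V {3,4,5,6}->{3,4}; Y {3,4,5}->{4,5}
Constraint 2 (W != Y) on D(W)={3,4,5,6,7,8} D(Y)={4,5}: no change
Constraint 3 (W < Z) on D(W)={3,4,5,6,7,8} D(Z)={3,4,6,8}: W {3,4,5,6,7,8}->{3,4,5,6,7}; Z {3,4,6,8}->{4,6,8}
So after constraint 3: D(Z) = {4,6,8}

Answer: {4,6,8}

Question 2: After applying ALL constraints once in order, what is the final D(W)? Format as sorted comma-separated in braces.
Answer: {3,4,5,6,7}

Derivation:
Constraint 1 (V < Y) on D(V)={3,4,5,6} D(Y)={3,4,5}: V {3,4,5,6}->{3,4}; Y {3,4,5}->{4,5}
Constraint 2 (W != Y) on D(W)={3,4,5,6,7,8} D(Y)={4,5}: no change
Constraint 3 (W < Z) on D(W)={3,4,5,6,7,8} D(Z)={3,4,6,8}: W {3,4,5,6,7,8}->{3,4,5,6,7}; Z {3,4,6,8}->{4,6,8}
So after all 3 constraints: D(W) = {3,4,5,6,7}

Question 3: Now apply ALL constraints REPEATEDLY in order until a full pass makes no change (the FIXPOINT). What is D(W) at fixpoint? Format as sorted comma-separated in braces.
Answer: {3,4,5,6,7}

Derivation:
pass 0 (initial): D(W)={3,4,5,6,7,8}
pass 1: V {3,4,5,6}->{3,4}; W {3,4,5,6,7,8}->{3,4,5,6,7}; Y {3,4,5}->{4,5}; Z {3,4,6,8}->{4,6,8}
pass 2: no change
Fixpoint after 2 passes: D(W) = {3,4,5,6,7}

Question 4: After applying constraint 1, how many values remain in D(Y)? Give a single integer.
Answer: 2

Derivation:
Constraint 1 (V < Y) on D(V)={3,4,5,6} D(Y)={3,4,5}: V {3,4,5,6}->{3,4}; Y {3,4,5}->{4,5}
So after constraint 1: D(Y)={4,5}, size = 2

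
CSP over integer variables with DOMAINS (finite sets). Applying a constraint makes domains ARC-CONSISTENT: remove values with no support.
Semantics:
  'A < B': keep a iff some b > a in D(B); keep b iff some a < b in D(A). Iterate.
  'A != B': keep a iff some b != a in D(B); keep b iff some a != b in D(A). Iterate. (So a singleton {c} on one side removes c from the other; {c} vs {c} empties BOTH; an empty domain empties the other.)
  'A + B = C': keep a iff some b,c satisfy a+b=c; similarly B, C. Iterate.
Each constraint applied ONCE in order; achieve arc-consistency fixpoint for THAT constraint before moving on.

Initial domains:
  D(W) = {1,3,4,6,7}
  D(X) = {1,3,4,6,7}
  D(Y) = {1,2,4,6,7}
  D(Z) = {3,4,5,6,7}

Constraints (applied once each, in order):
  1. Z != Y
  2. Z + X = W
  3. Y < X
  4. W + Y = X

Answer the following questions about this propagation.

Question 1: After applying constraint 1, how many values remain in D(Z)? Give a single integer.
Constraint 1 (Z != Y) on D(Z)={3,4,5,6,7} D(Y)={1,2,4,6,7}: no change
So after constraint 1: D(Z)={3,4,5,6,7}, size = 5

Answer: 5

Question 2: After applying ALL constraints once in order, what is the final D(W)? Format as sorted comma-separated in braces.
Constraint 1 (Z != Y) on D(Z)={3,4,5,6,7} D(Y)={1,2,4,6,7}: no change
Constraint 2 (Z + X = W) on D(Z)={3,4,5,6,7} D(X)={1,3,4,6,7} D(W)={1,3,4,6,7}: Z {3,4,5,6,7}->{3,4,5,6}; X {1,3,4,6,7}->{1,3,4}; W {1,3,4,6,7}->{4,6,7}
Constraint 3 (Y < X) on D(Y)={1,2,4,6,7} D(X)={1,3,4}: Y {1,2,4,6,7}->{1,2}; X {1,3,4}->{3,4}
Constraint 4 (W + Y = X) on D(W)={4,6,7} D(Y)={1,2} D(X)={3,4}: W {4,6,7}->{}; Y {1,2}->{}; X {3,4}->{}
So after all 4 constraints: D(W) = {}

Answer: {}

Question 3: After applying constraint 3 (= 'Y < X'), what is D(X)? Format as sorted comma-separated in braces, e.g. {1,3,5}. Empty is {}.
Constraint 1 (Z != Y) on D(Z)={3,4,5,6,7} D(Y)={1,2,4,6,7}: no change
Constraint 2 (Z + X = W) on D(Z)={3,4,5,6,7} D(X)={1,3,4,6,7} D(W)={1,3,4,6,7}: Z {3,4,5,6,7}->{3,4,5,6}; X {1,3,4,6,7}->{1,3,4}; W {1,3,4,6,7}->{4,6,7}
Constraint 3 (Y < X) on D(Y)={1,2,4,6,7} D(X)={1,3,4}: Y {1,2,4,6,7}->{1,2}; X {1,3,4}->{3,4}
So after constraint 3: D(X) = {3,4}

Answer: {3,4}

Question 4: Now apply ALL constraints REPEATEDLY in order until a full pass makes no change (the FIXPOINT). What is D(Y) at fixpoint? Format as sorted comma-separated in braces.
Answer: {}

Derivation:
pass 0 (initial): D(Y)={1,2,4,6,7}
pass 1: W {1,3,4,6,7}->{}; X {1,3,4,6,7}->{}; Y {1,2,4,6,7}->{}; Z {3,4,5,6,7}->{3,4,5,6}
pass 2: Z {3,4,5,6}->{}
pass 3: no change
Fixpoint after 3 passes: D(Y) = {}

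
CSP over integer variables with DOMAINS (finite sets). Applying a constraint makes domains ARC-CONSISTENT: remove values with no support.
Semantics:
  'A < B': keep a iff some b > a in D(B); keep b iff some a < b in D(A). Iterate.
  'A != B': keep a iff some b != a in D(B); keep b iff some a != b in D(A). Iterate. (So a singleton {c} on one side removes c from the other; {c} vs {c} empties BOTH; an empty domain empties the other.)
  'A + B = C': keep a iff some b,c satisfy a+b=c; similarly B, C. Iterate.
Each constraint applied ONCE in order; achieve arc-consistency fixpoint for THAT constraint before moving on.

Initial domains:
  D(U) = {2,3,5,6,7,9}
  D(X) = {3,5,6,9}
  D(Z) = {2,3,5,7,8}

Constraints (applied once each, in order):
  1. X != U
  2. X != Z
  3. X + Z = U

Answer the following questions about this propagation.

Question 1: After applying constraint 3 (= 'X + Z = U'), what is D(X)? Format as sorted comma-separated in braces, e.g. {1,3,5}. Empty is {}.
Constraint 1 (X != U) on D(X)={3,5,6,9} D(U)={2,3,5,6,7,9}: no change
Constraint 2 (X != Z) on D(X)={3,5,6,9} D(Z)={2,3,5,7,8}: no change
Constraint 3 (X + Z = U) on D(X)={3,5,6,9} D(Z)={2,3,5,7,8} D(U)={2,3,5,6,7,9}: X {3,5,6,9}->{3,5,6}; Z {2,3,5,7,8}->{2,3}; U {2,3,5,6,7,9}->{5,6,7,9}
So after constraint 3: D(X) = {3,5,6}

Answer: {3,5,6}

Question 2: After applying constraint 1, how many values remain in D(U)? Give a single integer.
Answer: 6

Derivation:
Constraint 1 (X != U) on D(X)={3,5,6,9} D(U)={2,3,5,6,7,9}: no change
So after constraint 1: D(U)={2,3,5,6,7,9}, size = 6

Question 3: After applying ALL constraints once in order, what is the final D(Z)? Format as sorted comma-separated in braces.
Answer: {2,3}

Derivation:
Constraint 1 (X != U) on D(X)={3,5,6,9} D(U)={2,3,5,6,7,9}: no change
Constraint 2 (X != Z) on D(X)={3,5,6,9} D(Z)={2,3,5,7,8}: no change
Constraint 3 (X + Z = U) on D(X)={3,5,6,9} D(Z)={2,3,5,7,8} D(U)={2,3,5,6,7,9}: X {3,5,6,9}->{3,5,6}; Z {2,3,5,7,8}->{2,3}; U {2,3,5,6,7,9}->{5,6,7,9}
So after all 3 constraints: D(Z) = {2,3}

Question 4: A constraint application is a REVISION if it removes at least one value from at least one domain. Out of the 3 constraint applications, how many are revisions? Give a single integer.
Answer: 1

Derivation:
Constraint 1 (X != U) on D(X)={3,5,6,9} D(U)={2,3,5,6,7,9}: no change => not a revision
Constraint 2 (X != Z) on D(X)={3,5,6,9} D(Z)={2,3,5,7,8}: no change => not a revision
Constraint 3 (X + Z = U) on D(X)={3,5,6,9} D(Z)={2,3,5,7,8} D(U)={2,3,5,6,7,9}: X {3,5,6,9}->{3,5,6}; Z {2,3,5,7,8}->{2,3}; U {2,3,5,6,7,9}->{5,6,7,9} => REVISION
Total revisions = 1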